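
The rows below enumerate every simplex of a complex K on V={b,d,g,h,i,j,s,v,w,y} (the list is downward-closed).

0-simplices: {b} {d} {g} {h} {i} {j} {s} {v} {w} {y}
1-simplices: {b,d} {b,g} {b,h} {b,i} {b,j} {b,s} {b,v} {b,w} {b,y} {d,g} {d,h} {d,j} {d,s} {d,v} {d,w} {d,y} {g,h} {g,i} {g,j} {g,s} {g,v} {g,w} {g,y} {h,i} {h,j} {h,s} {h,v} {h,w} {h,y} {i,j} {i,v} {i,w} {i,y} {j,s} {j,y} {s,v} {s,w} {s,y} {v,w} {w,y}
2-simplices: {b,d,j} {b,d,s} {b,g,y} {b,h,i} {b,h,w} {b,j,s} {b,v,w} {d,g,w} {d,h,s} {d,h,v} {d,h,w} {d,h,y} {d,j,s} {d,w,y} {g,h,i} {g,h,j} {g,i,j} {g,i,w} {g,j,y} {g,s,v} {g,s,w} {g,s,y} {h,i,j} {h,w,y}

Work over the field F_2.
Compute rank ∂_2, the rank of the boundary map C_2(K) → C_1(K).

n_0=10 n_1=40 n_2=24  [Z2]
∂1: piv[bd,bg,bh,bi,bj,bs,bv,bw,by] rk=9  ker:dg,dh,dj,ds,dv,dw,dy,gh,gi,gj,gs,gv,gw,gy,hi,hj,hs,hv,hw,hy,ij,iv,iw,iy,js,jy,sv,sw,sy,vw,wy
∂2: piv[bdj,bds,bgy,bhi,bhw,bjs,bvw,dgw,dhs,dhv,dhw,dhy,dwy,ghi,ghj,gij,giw,gjy,gsv,gsw,gsy] rk=21  ker:djs,hij,hwy
rk∂_2=21

rank∂_2=21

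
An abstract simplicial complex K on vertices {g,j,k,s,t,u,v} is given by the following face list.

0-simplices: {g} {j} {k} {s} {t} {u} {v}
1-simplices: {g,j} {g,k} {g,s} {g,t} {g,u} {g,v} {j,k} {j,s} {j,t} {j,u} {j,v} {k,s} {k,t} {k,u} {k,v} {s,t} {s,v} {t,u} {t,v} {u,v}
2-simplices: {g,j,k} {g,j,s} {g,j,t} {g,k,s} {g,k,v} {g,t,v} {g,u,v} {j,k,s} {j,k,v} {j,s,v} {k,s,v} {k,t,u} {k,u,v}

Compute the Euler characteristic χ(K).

χ(K)=0

n_0=7 n_1=20 n_2=13
χ=+7−20+13=0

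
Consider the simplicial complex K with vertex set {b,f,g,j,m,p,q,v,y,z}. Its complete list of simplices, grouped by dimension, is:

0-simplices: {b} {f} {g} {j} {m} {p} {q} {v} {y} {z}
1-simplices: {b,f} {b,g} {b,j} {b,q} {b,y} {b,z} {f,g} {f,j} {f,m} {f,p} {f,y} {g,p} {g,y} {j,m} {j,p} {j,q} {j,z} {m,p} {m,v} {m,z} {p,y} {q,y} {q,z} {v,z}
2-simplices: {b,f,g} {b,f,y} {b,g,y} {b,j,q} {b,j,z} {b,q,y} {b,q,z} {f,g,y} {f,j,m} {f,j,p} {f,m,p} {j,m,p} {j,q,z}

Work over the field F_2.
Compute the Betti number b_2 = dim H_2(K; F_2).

b_2=3

n_0=10 n_1=24 n_2=13  [Z2]
∂1: piv[bf,bg,bj,bq,by,bz,fm,fp,mv] rk=9  ker:fg,fj,fy,gp,gy,jm,jp,jq,jz,mp,mz,py,qy,qz,vz
∂2: piv[bfg,bfy,bgy,bjq,bjz,bqy,bqz,fjm,fjp,fmp] rk=10  ker:fgy,jmp,jqz
b_2=(13−10)−0=3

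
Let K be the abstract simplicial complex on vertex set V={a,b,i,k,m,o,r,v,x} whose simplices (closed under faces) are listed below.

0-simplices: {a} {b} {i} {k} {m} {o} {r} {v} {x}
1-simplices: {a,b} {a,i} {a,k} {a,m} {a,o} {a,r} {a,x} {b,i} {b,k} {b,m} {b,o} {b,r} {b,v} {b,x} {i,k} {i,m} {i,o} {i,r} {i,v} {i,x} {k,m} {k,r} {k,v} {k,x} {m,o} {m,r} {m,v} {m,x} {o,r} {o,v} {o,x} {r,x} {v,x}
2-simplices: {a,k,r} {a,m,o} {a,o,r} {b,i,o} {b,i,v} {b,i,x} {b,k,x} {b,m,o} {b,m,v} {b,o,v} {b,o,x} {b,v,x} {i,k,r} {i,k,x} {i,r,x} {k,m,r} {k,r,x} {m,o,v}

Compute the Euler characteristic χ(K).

n_0=9 n_1=33 n_2=18
χ=+9−33+18=-6

χ(K)=-6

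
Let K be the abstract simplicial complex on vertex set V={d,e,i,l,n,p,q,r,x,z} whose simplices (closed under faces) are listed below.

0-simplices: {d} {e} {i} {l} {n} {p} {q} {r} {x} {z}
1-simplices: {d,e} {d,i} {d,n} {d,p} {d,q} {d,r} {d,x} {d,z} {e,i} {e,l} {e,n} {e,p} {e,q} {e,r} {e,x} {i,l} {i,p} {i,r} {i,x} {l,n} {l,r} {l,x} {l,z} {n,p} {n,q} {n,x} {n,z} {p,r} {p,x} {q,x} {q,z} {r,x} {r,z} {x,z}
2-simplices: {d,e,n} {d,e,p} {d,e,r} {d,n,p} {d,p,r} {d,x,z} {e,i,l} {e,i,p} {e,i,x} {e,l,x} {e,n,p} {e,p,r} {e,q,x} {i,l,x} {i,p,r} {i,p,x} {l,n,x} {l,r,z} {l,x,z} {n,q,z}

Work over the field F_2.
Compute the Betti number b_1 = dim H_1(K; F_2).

b_1=8

n_0=10 n_1=34 n_2=20  [Z2]
∂1: piv[de,di,dn,dp,dq,dr,dx,dz,el] rk=9  ker:ei,en,ep,eq,er,ex,il,ip,ir,ix,ln,lr,lx,lz,np,nq,nx,nz,pr,px,qx,qz,rx,rz,xz
∂2: piv[den,dep,der,dnp,dpr,dxz,eil,eip,eix,elx,eqx,ipr,ipx,lnx,lrz,lxz,nqz] rk=17  ker:enp,epr,ilx
b_1=(34−9)−17=8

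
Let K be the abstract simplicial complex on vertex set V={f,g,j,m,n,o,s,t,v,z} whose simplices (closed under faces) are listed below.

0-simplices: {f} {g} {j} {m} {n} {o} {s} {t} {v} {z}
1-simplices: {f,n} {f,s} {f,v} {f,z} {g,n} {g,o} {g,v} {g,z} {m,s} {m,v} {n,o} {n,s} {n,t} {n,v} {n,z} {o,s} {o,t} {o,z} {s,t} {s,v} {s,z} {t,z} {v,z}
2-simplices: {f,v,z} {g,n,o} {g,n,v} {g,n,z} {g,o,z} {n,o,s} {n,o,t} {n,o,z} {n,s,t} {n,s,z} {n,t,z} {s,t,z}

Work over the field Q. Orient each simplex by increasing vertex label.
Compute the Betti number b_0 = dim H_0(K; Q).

b_0=2

n_0=10 n_1=23 n_2=12  [Q]
∂1: piv[fn,fs,fv,fz,gn,go,ms,nt] rk=8  ker:gv,gz,mv,no,ns,nv,nz,os,ot,oz,st,sv,sz,tz,vz
∂2: piv[fvz,gno,gnv,gnz,goz,nos,not,nst,nsz,ntz] rk=10  ker:noz,stz
b_0=(10−0)−8=2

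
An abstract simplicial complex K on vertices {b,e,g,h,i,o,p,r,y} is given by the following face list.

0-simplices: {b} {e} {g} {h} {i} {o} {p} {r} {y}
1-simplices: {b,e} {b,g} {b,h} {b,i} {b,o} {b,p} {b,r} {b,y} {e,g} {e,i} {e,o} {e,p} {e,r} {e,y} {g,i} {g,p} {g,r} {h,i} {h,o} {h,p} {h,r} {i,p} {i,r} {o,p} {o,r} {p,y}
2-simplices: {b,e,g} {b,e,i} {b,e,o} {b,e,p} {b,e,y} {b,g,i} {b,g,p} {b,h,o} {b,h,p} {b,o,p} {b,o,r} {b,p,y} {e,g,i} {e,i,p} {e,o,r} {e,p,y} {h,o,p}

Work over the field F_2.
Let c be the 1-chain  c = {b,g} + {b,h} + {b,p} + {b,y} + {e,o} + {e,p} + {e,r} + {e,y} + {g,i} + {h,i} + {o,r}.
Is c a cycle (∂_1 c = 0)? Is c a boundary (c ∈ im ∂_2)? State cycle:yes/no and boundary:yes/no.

cycle:yes boundary:no

n_0=9 n_1=26 n_2=17  [Z2]
∂1: piv[be,bg,bh,bi,bo,bp,br,by] rk=8  ker:eg,ei,eo,ep,er,ey,gi,gp,gr,hi,ho,hp,hr,ip,ir,op,or,py
∂2: piv[beg,bei,beo,bep,bey,bgi,bgp,bho,bhp,bop,bor,bpy,eip,eor] rk=14  ker:egi,epy,hop
∂1c = 0
c vs im∂2: residual ≠ 0 ⇒ not boundary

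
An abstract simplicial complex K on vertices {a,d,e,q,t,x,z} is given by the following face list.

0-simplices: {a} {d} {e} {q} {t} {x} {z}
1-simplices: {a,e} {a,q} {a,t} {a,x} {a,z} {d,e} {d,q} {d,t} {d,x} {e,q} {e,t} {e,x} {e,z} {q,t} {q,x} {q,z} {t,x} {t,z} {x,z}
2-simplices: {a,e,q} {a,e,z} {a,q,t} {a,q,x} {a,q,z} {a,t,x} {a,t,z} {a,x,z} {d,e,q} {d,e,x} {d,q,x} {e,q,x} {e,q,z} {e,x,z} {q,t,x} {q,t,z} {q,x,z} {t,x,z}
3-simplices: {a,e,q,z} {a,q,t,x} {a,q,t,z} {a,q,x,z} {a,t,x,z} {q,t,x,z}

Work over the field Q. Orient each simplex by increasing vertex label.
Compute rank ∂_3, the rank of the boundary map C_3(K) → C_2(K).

n_0=7 n_1=19 n_2=18 n_3=6  [Q]
∂1: piv[ae,aq,at,ax,az,de] rk=6  ker:dq,dt,dx,eq,et,ex,ez,qt,qx,qz,tx,tz,xz
∂2: piv[aeq,aez,aqt,aqx,aqz,atx,atz,axz,deq,dex,dqx] rk=11  ker:eqx,eqz,exz,qtx,qtz,qxz,txz
∂3: piv[aeqz,aqtx,aqtz,aqxz,atxz] rk=5  ker:qtxz
rk∂_3=5

rank∂_3=5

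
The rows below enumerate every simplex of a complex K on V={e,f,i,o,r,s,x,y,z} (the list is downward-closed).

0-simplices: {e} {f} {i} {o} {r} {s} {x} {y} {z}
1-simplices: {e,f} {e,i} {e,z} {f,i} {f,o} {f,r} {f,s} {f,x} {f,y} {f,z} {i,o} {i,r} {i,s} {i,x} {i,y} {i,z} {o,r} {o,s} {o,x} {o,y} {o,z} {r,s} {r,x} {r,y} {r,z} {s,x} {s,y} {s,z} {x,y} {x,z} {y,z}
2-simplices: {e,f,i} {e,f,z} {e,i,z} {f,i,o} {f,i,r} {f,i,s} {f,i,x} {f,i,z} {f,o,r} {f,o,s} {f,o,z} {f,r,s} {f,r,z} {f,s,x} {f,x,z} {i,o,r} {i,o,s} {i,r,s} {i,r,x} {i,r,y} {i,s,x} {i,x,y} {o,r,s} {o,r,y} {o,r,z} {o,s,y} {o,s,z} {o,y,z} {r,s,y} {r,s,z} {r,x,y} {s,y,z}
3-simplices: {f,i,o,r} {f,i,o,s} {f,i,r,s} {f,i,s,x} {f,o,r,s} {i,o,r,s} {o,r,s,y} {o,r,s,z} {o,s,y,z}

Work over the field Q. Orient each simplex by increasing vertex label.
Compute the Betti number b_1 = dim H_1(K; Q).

b_1=2

n_0=9 n_1=31 n_2=32 n_3=9  [Q]
∂1: piv[ef,ei,ez,fo,fr,fs,fx,fy] rk=8  ker:fi,fz,io,ir,is,ix,iy,iz,or,os,ox,oy,oz,rs,rx,ry,rz,sx,sy,sz,xy,xz,yz
∂2: piv[efi,efz,eiz,fio,fir,fis,fix,for,fos,foz,frs,frz,fsx,fxz,irx,iry,ixy,ory,osy,osz,oyz] rk=21  ker:fiz,ior,ios,irs,isx,ors,orz,rsy,rsz,rxy,syz
∂3: piv[fior,fios,firs,fisx,fors,orsy,orsz,osyz] rk=8  ker:iors
b_1=(31−8)−21=2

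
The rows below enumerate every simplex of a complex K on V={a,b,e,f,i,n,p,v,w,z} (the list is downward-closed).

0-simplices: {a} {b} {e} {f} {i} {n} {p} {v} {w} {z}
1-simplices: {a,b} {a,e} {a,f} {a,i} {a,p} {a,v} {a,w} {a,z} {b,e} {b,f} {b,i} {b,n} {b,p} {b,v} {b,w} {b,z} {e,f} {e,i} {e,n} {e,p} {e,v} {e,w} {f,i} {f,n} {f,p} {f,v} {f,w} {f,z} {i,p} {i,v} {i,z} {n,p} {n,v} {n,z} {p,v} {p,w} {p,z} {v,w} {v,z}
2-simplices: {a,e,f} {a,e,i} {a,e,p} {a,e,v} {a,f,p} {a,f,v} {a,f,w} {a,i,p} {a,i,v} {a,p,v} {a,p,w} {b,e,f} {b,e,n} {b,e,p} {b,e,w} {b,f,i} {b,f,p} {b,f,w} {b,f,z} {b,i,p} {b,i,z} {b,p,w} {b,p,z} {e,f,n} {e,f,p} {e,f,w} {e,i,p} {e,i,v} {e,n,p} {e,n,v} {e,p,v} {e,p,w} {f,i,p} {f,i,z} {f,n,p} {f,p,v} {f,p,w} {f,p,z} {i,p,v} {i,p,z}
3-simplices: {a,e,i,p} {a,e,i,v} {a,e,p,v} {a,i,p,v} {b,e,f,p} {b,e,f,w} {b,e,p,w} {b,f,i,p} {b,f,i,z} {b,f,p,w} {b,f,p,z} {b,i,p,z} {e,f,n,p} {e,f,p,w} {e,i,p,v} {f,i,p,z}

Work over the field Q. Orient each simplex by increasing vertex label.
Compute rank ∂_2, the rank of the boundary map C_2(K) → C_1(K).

rank∂_2=24

n_0=10 n_1=39 n_2=40 n_3=16  [Q]
∂1: piv[ab,ae,af,ai,ap,av,aw,az,bn] rk=9  ker:be,bf,bi,bp,bv,bw,bz,ef,ei,en,ep,ev,ew,fi,fn,fp,fv,fw,fz,ip,iv,iz,np,nv,nz,pv,pw,pz,vw,vz
∂2: piv[aef,aei,aep,aev,afp,afv,afw,aip,aiv,apv,apw,bef,ben,bep,bew,bfi,bfw,bfz,bip,biz,bpz,efn,enp,env] rk=24  ker:bfp,bpw,efp,efw,eip,eiv,epv,epw,fip,fiz,fnp,fpv,fpw,fpz,ipv,ipz
∂3: piv[aeip,aeiv,aepv,aipv,befp,befw,bepw,bfip,bfiz,bfpw,bfpz,bipz,efnp] rk=13  ker:efpw,eipv,fipz
rk∂_2=24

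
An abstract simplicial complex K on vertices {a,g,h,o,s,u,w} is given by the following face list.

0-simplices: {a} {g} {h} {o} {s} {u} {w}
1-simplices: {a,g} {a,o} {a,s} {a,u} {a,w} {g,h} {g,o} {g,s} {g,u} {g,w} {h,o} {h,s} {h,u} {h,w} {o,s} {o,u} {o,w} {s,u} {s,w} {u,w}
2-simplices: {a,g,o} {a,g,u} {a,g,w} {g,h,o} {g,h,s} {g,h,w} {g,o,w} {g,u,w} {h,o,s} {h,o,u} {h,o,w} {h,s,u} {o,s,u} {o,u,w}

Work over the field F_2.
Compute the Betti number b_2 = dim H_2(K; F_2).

b_2=2

n_0=7 n_1=20 n_2=14  [Z2]
∂1: piv[ag,ao,as,au,aw,gh] rk=6  ker:go,gs,gu,gw,ho,hs,hu,hw,os,ou,ow,su,sw,uw
∂2: piv[ago,agu,agw,gho,ghs,ghw,gow,guw,hos,hou,hsu,ouw] rk=12  ker:how,osu
b_2=(14−12)−0=2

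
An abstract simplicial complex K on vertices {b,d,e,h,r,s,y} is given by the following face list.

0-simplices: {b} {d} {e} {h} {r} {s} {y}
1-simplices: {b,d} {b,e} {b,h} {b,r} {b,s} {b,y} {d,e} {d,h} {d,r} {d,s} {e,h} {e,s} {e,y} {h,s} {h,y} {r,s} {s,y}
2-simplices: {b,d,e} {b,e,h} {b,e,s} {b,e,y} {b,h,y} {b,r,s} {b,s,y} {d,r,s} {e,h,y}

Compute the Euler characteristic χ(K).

n_0=7 n_1=17 n_2=9
χ=+7−17+9=-1

χ(K)=-1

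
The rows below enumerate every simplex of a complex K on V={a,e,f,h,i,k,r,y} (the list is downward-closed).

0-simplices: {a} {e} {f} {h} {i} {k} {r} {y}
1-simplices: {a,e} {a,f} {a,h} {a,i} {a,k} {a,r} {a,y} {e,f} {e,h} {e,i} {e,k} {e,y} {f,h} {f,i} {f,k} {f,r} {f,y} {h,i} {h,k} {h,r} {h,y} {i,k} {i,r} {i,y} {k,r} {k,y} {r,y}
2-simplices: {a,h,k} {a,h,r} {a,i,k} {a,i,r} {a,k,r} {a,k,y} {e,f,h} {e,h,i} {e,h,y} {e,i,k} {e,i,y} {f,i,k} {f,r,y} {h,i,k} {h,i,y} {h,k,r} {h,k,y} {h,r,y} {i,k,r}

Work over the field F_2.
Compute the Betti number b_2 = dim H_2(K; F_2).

b_2=3

n_0=8 n_1=27 n_2=19  [Z2]
∂1: piv[ae,af,ah,ai,ak,ar,ay] rk=7  ker:ef,eh,ei,ek,ey,fh,fi,fk,fr,fy,hi,hk,hr,hy,ik,ir,iy,kr,ky,ry
∂2: piv[ahk,ahr,aik,air,akr,aky,efh,ehi,ehy,eik,eiy,fik,fry,hik,hky,hry] rk=16  ker:hiy,hkr,ikr
b_2=(19−16)−0=3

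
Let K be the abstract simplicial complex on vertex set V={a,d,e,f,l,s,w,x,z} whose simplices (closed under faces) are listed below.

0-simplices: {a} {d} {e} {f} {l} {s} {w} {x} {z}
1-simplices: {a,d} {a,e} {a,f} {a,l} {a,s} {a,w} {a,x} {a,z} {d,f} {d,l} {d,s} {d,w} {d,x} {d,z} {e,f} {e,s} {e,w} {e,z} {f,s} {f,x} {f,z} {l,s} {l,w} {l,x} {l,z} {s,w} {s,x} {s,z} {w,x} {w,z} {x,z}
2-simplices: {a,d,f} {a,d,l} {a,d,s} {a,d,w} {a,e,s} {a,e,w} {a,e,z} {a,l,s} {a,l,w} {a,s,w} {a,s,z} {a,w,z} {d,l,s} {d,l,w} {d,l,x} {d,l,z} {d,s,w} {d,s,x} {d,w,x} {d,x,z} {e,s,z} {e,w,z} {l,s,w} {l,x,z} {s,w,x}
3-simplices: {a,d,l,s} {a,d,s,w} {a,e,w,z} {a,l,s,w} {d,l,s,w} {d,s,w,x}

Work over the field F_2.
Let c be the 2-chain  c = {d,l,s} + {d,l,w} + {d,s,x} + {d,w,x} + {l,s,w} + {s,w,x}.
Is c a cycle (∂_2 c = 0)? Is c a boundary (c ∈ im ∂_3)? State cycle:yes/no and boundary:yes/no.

cycle:yes boundary:yes

n_0=9 n_1=31 n_2=25 n_3=6  [Z2]
∂1: piv[ad,ae,af,al,as,aw,ax,az] rk=8  ker:df,dl,ds,dw,dx,dz,ef,es,ew,ez,fs,fx,fz,ls,lw,lx,lz,sw,sx,sz,wx,wz,xz
∂2: piv[adf,adl,ads,adw,aes,aew,aez,als,alw,asw,asz,awz,dlx,dlz,dsx,dwx,dxz] rk=17  ker:dls,dlw,dsw,esz,ewz,lsw,lxz,swx
∂3: piv[adls,adsw,aewz,alsw,dlsw,dswx] rk=6
∂2c = 0
c vs im∂3: reduces to 0 ⇒ boundary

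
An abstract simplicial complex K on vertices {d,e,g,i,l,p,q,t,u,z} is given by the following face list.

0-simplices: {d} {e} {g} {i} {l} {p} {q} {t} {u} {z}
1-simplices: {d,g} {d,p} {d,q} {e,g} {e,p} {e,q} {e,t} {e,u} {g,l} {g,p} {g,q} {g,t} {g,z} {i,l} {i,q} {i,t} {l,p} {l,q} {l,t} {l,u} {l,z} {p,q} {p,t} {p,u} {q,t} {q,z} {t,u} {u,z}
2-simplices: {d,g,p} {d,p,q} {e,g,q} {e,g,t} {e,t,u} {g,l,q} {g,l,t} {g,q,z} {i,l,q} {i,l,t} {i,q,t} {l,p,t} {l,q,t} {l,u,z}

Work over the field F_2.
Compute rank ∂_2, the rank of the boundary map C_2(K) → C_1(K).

rank∂_2=13

n_0=10 n_1=28 n_2=14  [Z2]
∂1: piv[dg,dp,dq,eg,et,eu,gl,gz,il] rk=9  ker:ep,eq,gp,gq,gt,iq,it,lp,lq,lt,lu,lz,pq,pt,pu,qt,qz,tu,uz
∂2: piv[dgp,dpq,egq,egt,etu,glq,glt,gqz,ilq,ilt,iqt,lpt,luz] rk=13  ker:lqt
rk∂_2=13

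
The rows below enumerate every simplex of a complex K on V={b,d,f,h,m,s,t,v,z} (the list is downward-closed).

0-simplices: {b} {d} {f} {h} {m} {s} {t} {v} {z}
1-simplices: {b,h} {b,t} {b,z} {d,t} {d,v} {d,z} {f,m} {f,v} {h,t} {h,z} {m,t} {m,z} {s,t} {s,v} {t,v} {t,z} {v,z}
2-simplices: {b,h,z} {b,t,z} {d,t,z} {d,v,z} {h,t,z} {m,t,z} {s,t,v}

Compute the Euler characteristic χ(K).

χ(K)=-1

n_0=9 n_1=17 n_2=7
χ=+9−17+7=-1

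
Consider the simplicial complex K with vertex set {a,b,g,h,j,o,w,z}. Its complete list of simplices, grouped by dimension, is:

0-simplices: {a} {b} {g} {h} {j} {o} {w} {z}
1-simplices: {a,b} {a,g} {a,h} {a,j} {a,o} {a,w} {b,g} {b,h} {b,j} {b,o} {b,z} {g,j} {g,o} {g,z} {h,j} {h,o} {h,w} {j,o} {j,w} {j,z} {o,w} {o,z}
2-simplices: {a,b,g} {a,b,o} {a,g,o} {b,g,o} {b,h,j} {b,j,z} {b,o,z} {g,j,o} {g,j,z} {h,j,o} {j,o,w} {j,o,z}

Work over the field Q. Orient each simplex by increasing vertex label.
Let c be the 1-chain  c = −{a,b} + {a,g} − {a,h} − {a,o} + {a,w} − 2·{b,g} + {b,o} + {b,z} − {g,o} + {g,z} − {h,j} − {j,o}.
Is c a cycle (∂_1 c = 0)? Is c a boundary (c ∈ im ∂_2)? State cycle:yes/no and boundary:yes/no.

cycle:no boundary:no

n_0=8 n_1=22 n_2=12  [Q]
∂1: piv[ab,ag,ah,aj,ao,aw,bz] rk=7  ker:bg,bh,bj,bo,gj,go,gz,hj,ho,hw,jo,jw,jz,ow,oz
∂2: piv[abg,abo,ago,bhj,bjz,boz,gjo,gjz,hjo,jow,joz] rk=11  ker:bgo
∂1c = {a} − {b} − {g} − 2·{o} + {w} + 2·{z}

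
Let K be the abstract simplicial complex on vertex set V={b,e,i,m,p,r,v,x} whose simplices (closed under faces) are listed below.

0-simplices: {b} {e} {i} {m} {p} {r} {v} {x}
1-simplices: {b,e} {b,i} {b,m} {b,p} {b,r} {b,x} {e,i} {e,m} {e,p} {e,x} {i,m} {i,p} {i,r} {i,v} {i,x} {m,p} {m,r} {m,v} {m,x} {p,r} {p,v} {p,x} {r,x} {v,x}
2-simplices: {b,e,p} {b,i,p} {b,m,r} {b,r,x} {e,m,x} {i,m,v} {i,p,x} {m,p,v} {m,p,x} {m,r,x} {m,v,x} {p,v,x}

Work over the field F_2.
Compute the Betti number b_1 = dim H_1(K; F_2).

n_0=8 n_1=24 n_2=12  [Z2]
∂1: piv[be,bi,bm,bp,br,bx,iv] rk=7  ker:ei,em,ep,ex,im,ip,ir,ix,mp,mr,mv,mx,pr,pv,px,rx,vx
∂2: piv[bep,bip,bmr,brx,emx,imv,ipx,mpv,mpx,mrx,mvx] rk=11  ker:pvx
b_1=(24−7)−11=6

b_1=6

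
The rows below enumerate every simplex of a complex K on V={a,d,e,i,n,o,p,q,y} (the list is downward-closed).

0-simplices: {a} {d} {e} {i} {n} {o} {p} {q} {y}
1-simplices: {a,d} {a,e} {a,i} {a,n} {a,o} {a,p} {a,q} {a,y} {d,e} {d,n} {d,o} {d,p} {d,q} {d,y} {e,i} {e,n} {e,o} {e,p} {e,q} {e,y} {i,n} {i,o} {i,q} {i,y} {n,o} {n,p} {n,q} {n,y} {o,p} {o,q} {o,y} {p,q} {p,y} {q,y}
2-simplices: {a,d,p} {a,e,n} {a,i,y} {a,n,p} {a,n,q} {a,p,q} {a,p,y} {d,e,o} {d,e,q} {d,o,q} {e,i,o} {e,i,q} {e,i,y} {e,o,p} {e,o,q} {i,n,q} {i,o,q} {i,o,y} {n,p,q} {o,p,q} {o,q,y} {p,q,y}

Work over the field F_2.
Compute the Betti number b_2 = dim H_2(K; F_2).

b_2=3

n_0=9 n_1=34 n_2=22  [Z2]
∂1: piv[ad,ae,ai,an,ao,ap,aq,ay] rk=8  ker:de,dn,do,dp,dq,dy,ei,en,eo,ep,eq,ey,in,io,iq,iy,no,np,nq,ny,op,oq,oy,pq,py,qy
∂2: piv[adp,aen,aiy,anp,anq,apq,apy,deo,deq,doq,eio,eiq,eiy,eop,inq,ioy,opq,oqy,pqy] rk=19  ker:eoq,ioq,npq
b_2=(22−19)−0=3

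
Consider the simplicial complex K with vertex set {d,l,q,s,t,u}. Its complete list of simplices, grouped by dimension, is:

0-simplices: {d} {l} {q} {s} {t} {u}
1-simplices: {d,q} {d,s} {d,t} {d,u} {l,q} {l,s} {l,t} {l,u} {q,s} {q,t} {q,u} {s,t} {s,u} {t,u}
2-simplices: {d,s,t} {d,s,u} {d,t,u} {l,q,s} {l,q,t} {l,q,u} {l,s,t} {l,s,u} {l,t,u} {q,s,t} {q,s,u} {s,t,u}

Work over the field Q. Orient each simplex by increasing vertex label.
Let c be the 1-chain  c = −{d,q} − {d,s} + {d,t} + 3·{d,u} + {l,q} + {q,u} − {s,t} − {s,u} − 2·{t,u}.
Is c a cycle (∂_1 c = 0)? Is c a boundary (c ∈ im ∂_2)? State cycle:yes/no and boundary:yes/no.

cycle:no boundary:no

n_0=6 n_1=14 n_2=12  [Q]
∂1: piv[dq,ds,dt,du,lq] rk=5  ker:ls,lt,lu,qs,qt,qu,st,su,tu
∂2: piv[dst,dsu,dtu,lqs,lqt,lqu,lst,lsu] rk=8  ker:ltu,qst,qsu,stu
∂1c = −2·{d} − {l} − {q} + {s} + 2·{t} + {u}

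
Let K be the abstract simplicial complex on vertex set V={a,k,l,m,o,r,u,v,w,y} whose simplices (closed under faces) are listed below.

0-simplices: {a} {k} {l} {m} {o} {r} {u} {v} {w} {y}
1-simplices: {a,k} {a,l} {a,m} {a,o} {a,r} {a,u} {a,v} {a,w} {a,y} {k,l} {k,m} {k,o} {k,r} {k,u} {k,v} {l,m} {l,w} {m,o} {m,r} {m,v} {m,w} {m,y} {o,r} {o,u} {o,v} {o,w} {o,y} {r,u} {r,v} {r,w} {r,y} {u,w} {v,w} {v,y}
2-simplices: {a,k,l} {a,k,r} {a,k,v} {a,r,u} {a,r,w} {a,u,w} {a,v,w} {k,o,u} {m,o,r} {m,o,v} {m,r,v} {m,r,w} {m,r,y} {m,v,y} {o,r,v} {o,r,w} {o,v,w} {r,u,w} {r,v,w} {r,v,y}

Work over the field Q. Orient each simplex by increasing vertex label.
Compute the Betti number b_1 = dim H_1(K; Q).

b_1=9

n_0=10 n_1=34 n_2=20  [Q]
∂1: piv[ak,al,am,ao,ar,au,av,aw,ay] rk=9  ker:kl,km,ko,kr,ku,kv,lm,lw,mo,mr,mv,mw,my,or,ou,ov,ow,oy,ru,rv,rw,ry,uw,vw,vy
∂2: piv[akl,akr,akv,aru,arw,auw,avw,kou,mor,mov,mrv,mrw,mry,mvy,orw,ovw] rk=16  ker:orv,ruw,rvw,rvy
b_1=(34−9)−16=9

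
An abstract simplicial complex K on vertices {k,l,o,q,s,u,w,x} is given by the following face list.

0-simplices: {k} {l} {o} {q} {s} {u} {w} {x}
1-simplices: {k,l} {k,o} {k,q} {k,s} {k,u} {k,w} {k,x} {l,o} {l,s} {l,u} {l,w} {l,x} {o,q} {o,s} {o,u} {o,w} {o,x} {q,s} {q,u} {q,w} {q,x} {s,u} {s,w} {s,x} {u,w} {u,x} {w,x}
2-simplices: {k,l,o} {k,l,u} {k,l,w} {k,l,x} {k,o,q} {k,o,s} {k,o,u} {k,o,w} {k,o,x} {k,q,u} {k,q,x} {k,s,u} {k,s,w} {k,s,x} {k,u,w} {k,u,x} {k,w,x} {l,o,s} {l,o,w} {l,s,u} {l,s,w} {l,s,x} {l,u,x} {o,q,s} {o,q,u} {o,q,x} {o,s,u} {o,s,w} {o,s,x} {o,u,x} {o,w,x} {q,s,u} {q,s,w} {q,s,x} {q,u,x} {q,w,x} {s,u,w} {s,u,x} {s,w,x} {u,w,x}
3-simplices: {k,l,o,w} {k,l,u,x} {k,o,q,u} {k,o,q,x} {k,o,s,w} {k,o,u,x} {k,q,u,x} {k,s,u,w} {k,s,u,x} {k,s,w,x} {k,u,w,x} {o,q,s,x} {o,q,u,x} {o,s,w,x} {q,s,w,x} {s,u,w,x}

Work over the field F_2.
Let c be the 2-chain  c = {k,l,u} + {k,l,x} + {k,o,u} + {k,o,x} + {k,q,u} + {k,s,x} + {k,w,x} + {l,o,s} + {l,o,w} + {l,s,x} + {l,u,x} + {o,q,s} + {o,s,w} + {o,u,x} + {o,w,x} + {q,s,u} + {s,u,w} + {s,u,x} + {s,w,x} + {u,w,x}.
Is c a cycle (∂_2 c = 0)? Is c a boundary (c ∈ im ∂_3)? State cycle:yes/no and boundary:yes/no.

n_0=8 n_1=27 n_2=40 n_3=16  [Z2]
∂1: piv[kl,ko,kq,ks,ku,kw,kx] rk=7  ker:lo,ls,lu,lw,lx,oq,os,ou,ow,ox,qs,qu,qw,qx,su,sw,sx,uw,ux,wx
∂2: piv[klo,klu,klw,klx,koq,kos,kou,kow,kox,kqu,kqx,ksu,ksw,ksx,kuw,kux,kwx,los,oqs,qsw] rk=20  ker:low,lsu,lsw,lsx,lux,oqu,oqx,osu,osw,osx,oux,owx,qsu,qsx,qux,qwx,suw,sux,swx,uwx
∂3: piv[klow,klux,koqu,koqx,kosw,koux,kqux,ksuw,ksux,kswx,kuwx,oqsx,oswx,qswx] rk=14  ker:oqux,suwx
∂2c = {k,q} + {k,s} + {k,u} + {k,w} + {l,w} + {l,x} + {o,q} + {o,s} + {o,w} + {o,x} + {s,u} + {s,w}

cycle:no boundary:no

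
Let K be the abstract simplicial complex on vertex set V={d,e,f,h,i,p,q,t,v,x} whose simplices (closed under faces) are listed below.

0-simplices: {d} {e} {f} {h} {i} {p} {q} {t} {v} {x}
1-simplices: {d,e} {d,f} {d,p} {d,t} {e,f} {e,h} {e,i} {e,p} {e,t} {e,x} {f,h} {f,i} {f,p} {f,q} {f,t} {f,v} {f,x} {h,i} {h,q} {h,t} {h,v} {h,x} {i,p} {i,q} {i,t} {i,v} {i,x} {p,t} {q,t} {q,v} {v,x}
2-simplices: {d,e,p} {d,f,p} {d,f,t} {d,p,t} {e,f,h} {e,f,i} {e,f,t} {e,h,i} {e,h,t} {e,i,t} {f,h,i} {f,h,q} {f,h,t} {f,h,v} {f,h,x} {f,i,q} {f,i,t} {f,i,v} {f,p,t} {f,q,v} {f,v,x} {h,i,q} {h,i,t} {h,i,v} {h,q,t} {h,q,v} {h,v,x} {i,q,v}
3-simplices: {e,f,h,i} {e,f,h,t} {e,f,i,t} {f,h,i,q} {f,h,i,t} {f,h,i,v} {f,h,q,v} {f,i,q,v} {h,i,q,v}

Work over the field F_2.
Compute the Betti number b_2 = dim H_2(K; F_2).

n_0=10 n_1=31 n_2=28 n_3=9  [Z2]
∂1: piv[de,df,dp,dt,eh,ei,ex,fq,fv] rk=9  ker:ef,ep,et,fh,fi,fp,ft,fx,hi,hq,ht,hv,hx,ip,iq,it,iv,ix,pt,qt,qv,vx
∂2: piv[dep,dfp,dft,dpt,efh,efi,eft,ehi,eht,eit,fhq,fhv,fhx,fiq,fiv,fqv,fvx,hqt] rk=18  ker:fhi,fht,fit,fpt,hiq,hit,hiv,hqv,hvx,iqv
∂3: piv[efhi,efht,efit,fhiq,fhit,fhiv,fhqv,fiqv] rk=8  ker:hiqv
b_2=(28−18)−8=2

b_2=2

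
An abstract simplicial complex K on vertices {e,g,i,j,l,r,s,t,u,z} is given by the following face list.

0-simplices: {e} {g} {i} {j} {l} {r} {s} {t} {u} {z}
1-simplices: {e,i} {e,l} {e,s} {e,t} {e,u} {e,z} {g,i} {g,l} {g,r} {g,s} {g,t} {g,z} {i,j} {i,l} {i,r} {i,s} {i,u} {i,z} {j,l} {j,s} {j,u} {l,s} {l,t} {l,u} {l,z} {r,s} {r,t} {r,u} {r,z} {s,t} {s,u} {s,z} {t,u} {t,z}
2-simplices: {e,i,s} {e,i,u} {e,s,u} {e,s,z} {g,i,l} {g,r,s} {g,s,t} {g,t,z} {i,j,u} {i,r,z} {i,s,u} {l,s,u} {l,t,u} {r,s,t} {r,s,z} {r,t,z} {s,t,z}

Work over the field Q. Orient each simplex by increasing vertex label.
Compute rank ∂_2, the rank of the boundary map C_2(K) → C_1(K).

n_0=10 n_1=34 n_2=17  [Q]
∂1: piv[ei,el,es,et,eu,ez,gi,gr,ij] rk=9  ker:gl,gs,gt,gz,il,ir,is,iu,iz,jl,js,ju,ls,lt,lu,lz,rs,rt,ru,rz,st,su,sz,tu,tz
∂2: piv[eis,eiu,esu,esz,gil,grs,gst,gtz,iju,irz,lsu,ltu,rst,rsz,rtz] rk=15  ker:isu,stz
rk∂_2=15

rank∂_2=15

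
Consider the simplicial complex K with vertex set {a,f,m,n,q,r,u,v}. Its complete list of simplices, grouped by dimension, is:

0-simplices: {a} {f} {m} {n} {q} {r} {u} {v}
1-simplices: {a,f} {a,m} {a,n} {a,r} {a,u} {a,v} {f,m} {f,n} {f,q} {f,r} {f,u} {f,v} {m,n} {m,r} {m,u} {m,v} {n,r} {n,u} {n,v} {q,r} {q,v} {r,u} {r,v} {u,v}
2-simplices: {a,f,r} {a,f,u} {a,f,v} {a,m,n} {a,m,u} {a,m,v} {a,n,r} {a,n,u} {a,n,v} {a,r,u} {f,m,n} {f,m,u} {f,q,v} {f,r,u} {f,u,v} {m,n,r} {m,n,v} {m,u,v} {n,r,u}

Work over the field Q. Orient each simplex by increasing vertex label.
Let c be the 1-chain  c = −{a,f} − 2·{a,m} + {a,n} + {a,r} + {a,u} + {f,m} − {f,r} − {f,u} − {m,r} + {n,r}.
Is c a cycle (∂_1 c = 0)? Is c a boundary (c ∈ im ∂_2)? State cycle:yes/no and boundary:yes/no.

cycle:yes boundary:yes

n_0=8 n_1=24 n_2=19  [Q]
∂1: piv[af,am,an,ar,au,av,fq] rk=7  ker:fm,fn,fr,fu,fv,mn,mr,mu,mv,nr,nu,nv,qr,qv,ru,rv,uv
∂2: piv[afr,afu,afv,amn,amu,amv,anr,anu,anv,aru,fmn,fmu,fqv,fuv,mnr] rk=15  ker:fru,mnv,muv,nru
∂1c = 0
c vs im∂2: reduces to 0 ⇒ boundary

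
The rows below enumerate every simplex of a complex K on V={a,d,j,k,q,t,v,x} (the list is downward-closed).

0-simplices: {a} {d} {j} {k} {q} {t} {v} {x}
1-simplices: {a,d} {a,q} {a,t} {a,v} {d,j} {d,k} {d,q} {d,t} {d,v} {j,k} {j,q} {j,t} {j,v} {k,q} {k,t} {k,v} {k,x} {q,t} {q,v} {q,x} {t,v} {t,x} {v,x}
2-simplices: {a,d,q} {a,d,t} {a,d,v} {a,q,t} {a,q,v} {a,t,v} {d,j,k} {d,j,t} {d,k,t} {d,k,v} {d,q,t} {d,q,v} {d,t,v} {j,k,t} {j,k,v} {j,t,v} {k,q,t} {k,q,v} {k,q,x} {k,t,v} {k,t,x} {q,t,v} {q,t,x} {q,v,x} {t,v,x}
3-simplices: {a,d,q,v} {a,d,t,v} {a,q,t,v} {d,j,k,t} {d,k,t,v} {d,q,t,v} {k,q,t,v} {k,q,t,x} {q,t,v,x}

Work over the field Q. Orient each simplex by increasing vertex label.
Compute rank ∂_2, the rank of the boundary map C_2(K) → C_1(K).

n_0=8 n_1=23 n_2=25 n_3=9  [Q]
∂1: piv[ad,aq,at,av,dj,dk,kx] rk=7  ker:dq,dt,dv,jk,jq,jt,jv,kq,kt,kv,qt,qv,qx,tv,tx,vx
∂2: piv[adq,adt,adv,aqt,aqv,atv,djk,djt,dkt,dkv,jkv,kqt,kqx,ktx,qvx] rk=15  ker:dqt,dqv,dtv,jkt,jtv,kqv,ktv,qtv,qtx,tvx
∂3: piv[adqv,adtv,aqtv,djkt,dktv,dqtv,kqtv,kqtx,qtvx] rk=9
rk∂_2=15

rank∂_2=15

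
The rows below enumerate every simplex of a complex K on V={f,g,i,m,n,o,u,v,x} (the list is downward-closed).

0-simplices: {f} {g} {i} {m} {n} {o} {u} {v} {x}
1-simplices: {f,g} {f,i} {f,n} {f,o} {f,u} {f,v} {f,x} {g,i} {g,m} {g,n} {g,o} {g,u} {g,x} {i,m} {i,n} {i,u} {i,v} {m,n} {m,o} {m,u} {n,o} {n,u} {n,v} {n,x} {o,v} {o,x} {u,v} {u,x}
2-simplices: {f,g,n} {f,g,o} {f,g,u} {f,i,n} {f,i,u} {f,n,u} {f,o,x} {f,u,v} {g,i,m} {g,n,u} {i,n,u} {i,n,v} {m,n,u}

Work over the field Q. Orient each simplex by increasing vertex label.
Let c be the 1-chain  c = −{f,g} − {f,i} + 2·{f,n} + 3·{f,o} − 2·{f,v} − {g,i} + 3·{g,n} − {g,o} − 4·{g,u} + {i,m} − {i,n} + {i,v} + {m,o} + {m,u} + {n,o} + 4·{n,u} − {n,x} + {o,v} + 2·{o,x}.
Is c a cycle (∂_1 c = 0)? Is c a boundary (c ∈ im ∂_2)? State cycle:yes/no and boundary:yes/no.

cycle:no boundary:no

n_0=9 n_1=28 n_2=13  [Q]
∂1: piv[fg,fi,fn,fo,fu,fv,fx,gm] rk=8  ker:gi,gn,go,gu,gx,im,in,iu,iv,mn,mo,mu,no,nu,nv,nx,ov,ox,uv,ux
∂2: piv[fgn,fgo,fgu,fin,fiu,fnu,fox,fuv,gim,inv,mnu] rk=11  ker:gnu,inu
∂1c = −{f} + 2·{g} − 3·{i} − {m} + {o} + {u} + {x}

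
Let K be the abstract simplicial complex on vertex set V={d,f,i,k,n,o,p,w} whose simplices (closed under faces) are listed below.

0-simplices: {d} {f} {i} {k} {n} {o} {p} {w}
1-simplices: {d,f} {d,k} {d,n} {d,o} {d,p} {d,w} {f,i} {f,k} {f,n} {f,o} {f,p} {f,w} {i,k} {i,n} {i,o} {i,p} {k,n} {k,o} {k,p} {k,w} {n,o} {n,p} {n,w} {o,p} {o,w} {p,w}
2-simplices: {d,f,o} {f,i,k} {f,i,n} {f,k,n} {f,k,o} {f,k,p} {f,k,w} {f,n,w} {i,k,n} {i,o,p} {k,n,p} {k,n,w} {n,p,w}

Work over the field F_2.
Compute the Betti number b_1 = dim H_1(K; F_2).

b_1=8

n_0=8 n_1=26 n_2=13  [Z2]
∂1: piv[df,dk,dn,do,dp,dw,fi] rk=7  ker:fk,fn,fo,fp,fw,ik,in,io,ip,kn,ko,kp,kw,no,np,nw,op,ow,pw
∂2: piv[dfo,fik,fin,fkn,fko,fkp,fkw,fnw,iop,knp,npw] rk=11  ker:ikn,knw
b_1=(26−7)−11=8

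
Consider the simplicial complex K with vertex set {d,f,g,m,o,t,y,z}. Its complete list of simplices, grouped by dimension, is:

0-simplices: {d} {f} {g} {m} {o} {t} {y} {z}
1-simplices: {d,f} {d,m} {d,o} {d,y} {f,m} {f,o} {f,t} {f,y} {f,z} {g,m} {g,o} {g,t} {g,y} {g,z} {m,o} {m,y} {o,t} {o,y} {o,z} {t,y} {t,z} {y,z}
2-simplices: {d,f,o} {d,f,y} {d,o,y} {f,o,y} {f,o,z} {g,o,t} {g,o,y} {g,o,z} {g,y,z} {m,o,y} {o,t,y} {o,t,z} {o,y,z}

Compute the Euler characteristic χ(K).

χ(K)=-1

n_0=8 n_1=22 n_2=13
χ=+8−22+13=-1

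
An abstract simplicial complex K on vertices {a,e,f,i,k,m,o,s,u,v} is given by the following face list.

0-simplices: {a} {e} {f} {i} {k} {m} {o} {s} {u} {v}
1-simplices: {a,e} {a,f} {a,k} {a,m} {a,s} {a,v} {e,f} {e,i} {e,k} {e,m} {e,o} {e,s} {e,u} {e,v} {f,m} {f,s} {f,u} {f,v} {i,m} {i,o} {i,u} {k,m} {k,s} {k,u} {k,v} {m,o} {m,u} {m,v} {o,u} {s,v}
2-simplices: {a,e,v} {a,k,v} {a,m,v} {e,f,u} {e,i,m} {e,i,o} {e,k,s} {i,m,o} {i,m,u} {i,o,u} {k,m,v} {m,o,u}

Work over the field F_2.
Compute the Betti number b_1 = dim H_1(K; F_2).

n_0=10 n_1=30 n_2=12  [Z2]
∂1: piv[ae,af,ak,am,as,av,ei,eo,eu] rk=9  ker:ef,ek,em,es,ev,fm,fs,fu,fv,im,io,iu,km,ks,ku,kv,mo,mu,mv,ou,sv
∂2: piv[aev,akv,amv,efu,eim,eio,eks,imo,imu,iou,kmv] rk=11  ker:mou
b_1=(30−9)−11=10

b_1=10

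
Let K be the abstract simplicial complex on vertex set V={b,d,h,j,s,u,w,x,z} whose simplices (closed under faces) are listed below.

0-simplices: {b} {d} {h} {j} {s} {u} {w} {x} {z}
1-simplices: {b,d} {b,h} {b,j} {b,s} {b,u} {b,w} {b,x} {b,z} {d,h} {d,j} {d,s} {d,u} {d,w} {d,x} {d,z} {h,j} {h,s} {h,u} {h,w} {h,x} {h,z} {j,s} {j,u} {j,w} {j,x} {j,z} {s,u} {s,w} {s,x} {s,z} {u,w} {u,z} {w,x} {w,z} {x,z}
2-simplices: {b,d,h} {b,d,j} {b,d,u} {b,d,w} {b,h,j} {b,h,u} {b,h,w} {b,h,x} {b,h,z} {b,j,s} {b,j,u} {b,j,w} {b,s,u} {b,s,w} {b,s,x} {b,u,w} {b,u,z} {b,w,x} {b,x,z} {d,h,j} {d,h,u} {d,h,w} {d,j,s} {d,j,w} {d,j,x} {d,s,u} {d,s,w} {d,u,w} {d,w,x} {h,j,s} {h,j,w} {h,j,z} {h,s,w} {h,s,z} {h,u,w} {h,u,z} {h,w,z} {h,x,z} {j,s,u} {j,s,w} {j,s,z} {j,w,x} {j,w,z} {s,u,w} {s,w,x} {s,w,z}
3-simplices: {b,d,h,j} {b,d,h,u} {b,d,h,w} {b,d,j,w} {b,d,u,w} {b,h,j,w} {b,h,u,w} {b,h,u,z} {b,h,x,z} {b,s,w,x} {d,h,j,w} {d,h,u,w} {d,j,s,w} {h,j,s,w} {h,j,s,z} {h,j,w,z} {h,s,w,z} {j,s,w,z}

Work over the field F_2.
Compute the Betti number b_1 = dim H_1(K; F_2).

n_0=9 n_1=35 n_2=46 n_3=18  [Z2]
∂1: piv[bd,bh,bj,bs,bu,bw,bx,bz] rk=8  ker:dh,dj,ds,du,dw,dx,dz,hj,hs,hu,hw,hx,hz,js,ju,jw,jx,jz,su,sw,sx,sz,uw,uz,wx,wz,xz
∂2: piv[bdh,bdj,bdu,bdw,bhj,bhu,bhw,bhx,bhz,bjs,bju,bjw,bsu,bsw,bsx,buw,buz,bwx,bxz,djs,djx,dwx,hjs,hjz,hsz,hwz] rk=26  ker:dhj,dhu,dhw,djw,dsu,dsw,duw,hjw,hsw,huw,huz,hxz,jsu,jsw,jsz,jwx,jwz,suw,swx,swz
∂3: piv[bdhj,bdhu,bdhw,bdjw,bduw,bhjw,bhuw,bhuz,bhxz,bswx,djsw,hjsw,hjsz,hjwz,hswz] rk=15  ker:dhjw,dhuw,jswz
b_1=(35−8)−26=1

b_1=1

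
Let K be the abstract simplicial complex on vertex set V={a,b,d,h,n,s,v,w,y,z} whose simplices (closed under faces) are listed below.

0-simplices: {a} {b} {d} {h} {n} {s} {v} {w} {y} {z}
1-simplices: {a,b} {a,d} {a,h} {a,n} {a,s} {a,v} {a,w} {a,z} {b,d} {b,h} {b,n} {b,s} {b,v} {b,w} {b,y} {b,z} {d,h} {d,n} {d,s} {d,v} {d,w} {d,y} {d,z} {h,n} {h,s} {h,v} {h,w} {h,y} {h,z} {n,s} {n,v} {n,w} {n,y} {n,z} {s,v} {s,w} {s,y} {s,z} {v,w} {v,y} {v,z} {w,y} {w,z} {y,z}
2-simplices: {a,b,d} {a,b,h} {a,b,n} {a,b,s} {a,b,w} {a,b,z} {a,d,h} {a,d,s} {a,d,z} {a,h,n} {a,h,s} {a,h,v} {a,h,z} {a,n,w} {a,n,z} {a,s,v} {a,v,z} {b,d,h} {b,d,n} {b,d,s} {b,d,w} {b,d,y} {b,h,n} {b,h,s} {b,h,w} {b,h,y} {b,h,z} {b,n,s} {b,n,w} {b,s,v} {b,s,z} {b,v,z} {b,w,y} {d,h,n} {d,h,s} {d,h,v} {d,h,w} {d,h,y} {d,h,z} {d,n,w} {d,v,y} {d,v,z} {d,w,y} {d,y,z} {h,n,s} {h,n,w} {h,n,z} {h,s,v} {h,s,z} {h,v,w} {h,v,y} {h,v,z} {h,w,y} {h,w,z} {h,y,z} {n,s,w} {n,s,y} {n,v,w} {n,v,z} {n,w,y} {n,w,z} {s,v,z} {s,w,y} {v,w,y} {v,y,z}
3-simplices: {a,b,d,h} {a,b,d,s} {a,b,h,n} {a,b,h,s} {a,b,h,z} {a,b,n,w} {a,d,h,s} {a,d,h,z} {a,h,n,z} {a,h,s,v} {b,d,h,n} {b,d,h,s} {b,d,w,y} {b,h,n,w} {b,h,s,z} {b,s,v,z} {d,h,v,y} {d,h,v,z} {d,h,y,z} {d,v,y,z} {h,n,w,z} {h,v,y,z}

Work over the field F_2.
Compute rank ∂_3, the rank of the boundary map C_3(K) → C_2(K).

rank∂_3=20

n_0=10 n_1=44 n_2=65 n_3=22  [Z2]
∂1: piv[ab,ad,ah,an,as,av,aw,az,by] rk=9  ker:bd,bh,bn,bs,bv,bw,bz,dh,dn,ds,dv,dw,dy,dz,hn,hs,hv,hw,hy,hz,ns,nv,nw,ny,nz,sv,sw,sy,sz,vw,vy,vz,wy,wz,yz
∂2: piv[abd,abh,abn,abs,abw,abz,adh,ads,adz,ahn,ahs,ahv,ahz,anw,anz,asv,avz,bdn,bdw,bdy,bhw,bhy,bns,bsv,bsz,bwy,dhv,dvy,dyz,hvw,hwz,nsw,nsy,nvw,nwy] rk=35  ker:bdh,bds,bhn,bhs,bhz,bnw,bvz,dhn,dhs,dhw,dhy,dhz,dnw,dvz,dwy,hns,hnw,hnz,hsv,hsz,hvy,hvz,hwy,hyz,nvz,nwz,svz,swy,vwy,vyz
∂3: piv[abdh,abds,abhn,abhs,abhz,abnw,adhs,adhz,ahnz,ahsv,bdhn,bdwy,bhnw,bhsz,bsvz,dhvy,dhvz,dhyz,dvyz,hnwz] rk=20  ker:bdhs,hvyz
rk∂_3=20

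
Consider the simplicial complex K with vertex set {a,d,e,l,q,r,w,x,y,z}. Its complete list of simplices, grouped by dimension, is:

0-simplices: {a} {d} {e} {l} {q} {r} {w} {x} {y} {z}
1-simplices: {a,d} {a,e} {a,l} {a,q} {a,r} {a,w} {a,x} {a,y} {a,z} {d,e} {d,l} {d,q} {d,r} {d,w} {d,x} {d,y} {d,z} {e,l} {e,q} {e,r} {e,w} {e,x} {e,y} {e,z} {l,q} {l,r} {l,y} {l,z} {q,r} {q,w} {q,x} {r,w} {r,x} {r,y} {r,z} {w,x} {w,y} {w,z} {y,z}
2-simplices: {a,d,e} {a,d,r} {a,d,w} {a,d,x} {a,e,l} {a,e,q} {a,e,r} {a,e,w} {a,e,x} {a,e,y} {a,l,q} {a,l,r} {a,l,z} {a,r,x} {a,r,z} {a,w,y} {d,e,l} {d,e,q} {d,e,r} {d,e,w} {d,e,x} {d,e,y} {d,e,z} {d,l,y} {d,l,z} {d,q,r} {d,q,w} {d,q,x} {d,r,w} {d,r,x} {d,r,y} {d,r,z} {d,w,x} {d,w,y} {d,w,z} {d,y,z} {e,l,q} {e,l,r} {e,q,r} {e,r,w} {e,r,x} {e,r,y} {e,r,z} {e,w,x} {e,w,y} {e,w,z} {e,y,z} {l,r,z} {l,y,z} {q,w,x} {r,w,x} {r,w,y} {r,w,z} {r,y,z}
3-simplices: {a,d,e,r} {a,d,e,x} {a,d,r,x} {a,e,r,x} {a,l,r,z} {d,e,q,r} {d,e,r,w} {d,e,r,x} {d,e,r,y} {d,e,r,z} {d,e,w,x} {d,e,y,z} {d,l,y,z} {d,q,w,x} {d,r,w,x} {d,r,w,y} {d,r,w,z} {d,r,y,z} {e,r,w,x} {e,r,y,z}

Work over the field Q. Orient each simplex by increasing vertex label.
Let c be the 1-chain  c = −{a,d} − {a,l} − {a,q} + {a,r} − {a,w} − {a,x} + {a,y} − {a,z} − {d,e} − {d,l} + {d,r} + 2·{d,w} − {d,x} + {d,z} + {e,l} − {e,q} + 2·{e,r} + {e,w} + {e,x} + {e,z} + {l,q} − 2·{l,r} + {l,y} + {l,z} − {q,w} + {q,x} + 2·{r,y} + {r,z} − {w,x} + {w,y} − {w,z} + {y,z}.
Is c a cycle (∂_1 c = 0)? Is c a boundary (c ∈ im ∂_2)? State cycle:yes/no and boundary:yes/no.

n_0=10 n_1=39 n_2=54 n_3=20  [Q]
∂1: piv[ad,ae,al,aq,ar,aw,ax,ay,az] rk=9  ker:de,dl,dq,dr,dw,dx,dy,dz,el,eq,er,ew,ex,ey,ez,lq,lr,ly,lz,qr,qw,qx,rw,rx,ry,rz,wx,wy,wz,yz
∂2: piv[ade,adr,adw,adx,ael,aeq,aer,aew,aex,aey,alq,alr,alz,arx,arz,awy,del,deq,dey,dez,dly,dlz,dqr,dqw,dqx,drw,dry,dwx,dwz,dyz] rk=30  ker:der,dew,dex,drx,drz,dwy,elq,elr,eqr,erw,erx,ery,erz,ewx,ewy,ewz,eyz,lrz,lyz,qwx,rwx,rwy,rwz,ryz
∂3: piv[ader,adex,adrx,aerx,alrz,deqr,derw,dery,derz,dewx,deyz,dlyz,dqwx,drwx,drwy,drwz,dryz] rk=17  ker:derx,erwx,eryz
∂1c = 4·{a} − 2·{d} − 6·{e} − 2·{l} − {q} − {r} + 2·{w} − {x} + 4·{y} + 3·{z}

cycle:no boundary:no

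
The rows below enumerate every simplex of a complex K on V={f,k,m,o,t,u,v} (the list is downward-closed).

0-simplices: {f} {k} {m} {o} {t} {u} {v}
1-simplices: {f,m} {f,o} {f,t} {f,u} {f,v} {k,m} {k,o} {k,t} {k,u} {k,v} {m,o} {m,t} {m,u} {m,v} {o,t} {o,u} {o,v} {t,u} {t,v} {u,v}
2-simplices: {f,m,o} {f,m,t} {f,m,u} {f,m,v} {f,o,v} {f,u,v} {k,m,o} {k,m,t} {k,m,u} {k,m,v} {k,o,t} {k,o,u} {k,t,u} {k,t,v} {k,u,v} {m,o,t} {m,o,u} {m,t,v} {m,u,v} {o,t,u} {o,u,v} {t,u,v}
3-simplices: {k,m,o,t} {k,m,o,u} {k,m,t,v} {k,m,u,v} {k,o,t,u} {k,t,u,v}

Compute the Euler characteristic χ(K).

χ(K)=3

n_0=7 n_1=20 n_2=22 n_3=6
χ=+7−20+22−6=3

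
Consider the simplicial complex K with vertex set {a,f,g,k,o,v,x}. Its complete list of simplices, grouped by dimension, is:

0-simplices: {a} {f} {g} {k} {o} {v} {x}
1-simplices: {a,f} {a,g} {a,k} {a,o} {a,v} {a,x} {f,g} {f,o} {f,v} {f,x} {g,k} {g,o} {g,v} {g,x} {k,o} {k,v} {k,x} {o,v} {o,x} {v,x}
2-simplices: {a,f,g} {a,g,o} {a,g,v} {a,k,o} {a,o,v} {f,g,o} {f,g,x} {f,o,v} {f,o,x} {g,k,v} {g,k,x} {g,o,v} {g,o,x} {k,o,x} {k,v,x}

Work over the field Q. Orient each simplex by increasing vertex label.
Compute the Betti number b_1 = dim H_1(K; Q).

n_0=7 n_1=20 n_2=15  [Q]
∂1: piv[af,ag,ak,ao,av,ax] rk=6  ker:fg,fo,fv,fx,gk,go,gv,gx,ko,kv,kx,ov,ox,vx
∂2: piv[afg,ago,agv,ako,aov,fgo,fgx,fov,fox,gkv,gkx,kox,kvx] rk=13  ker:gov,gox
b_1=(20−6)−13=1

b_1=1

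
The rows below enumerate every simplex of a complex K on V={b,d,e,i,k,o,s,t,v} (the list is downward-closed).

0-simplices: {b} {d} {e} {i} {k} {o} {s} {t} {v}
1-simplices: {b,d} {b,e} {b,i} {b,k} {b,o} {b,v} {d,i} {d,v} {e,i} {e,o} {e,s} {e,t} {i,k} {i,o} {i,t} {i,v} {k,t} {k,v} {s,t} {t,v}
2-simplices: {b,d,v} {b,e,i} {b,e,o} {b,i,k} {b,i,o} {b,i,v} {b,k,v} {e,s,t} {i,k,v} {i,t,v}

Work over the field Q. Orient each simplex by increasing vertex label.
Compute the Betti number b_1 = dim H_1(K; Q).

n_0=9 n_1=20 n_2=10  [Q]
∂1: piv[bd,be,bi,bk,bo,bv,es,et] rk=8  ker:di,dv,ei,eo,ik,io,it,iv,kt,kv,st,tv
∂2: piv[bdv,bei,beo,bik,bio,biv,bkv,est,itv] rk=9  ker:ikv
b_1=(20−8)−9=3

b_1=3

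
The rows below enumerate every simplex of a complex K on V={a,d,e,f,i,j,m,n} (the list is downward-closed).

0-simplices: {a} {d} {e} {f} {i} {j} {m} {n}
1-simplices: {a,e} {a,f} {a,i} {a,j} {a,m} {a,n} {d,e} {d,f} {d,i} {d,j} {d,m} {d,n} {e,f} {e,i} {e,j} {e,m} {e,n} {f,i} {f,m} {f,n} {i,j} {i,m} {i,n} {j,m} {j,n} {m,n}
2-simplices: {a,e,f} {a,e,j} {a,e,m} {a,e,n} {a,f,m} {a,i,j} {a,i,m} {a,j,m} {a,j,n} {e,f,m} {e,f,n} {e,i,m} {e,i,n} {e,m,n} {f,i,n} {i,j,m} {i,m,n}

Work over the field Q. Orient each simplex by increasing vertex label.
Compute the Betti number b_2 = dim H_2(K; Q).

n_0=8 n_1=26 n_2=17  [Q]
∂1: piv[ae,af,ai,aj,am,an,de] rk=7  ker:df,di,dj,dm,dn,ef,ei,ej,em,en,fi,fm,fn,ij,im,in,jm,jn,mn
∂2: piv[aef,aej,aem,aen,afm,aij,aim,ajm,ajn,efn,eim,ein,emn,fin] rk=14  ker:efm,ijm,imn
b_2=(17−14)−0=3

b_2=3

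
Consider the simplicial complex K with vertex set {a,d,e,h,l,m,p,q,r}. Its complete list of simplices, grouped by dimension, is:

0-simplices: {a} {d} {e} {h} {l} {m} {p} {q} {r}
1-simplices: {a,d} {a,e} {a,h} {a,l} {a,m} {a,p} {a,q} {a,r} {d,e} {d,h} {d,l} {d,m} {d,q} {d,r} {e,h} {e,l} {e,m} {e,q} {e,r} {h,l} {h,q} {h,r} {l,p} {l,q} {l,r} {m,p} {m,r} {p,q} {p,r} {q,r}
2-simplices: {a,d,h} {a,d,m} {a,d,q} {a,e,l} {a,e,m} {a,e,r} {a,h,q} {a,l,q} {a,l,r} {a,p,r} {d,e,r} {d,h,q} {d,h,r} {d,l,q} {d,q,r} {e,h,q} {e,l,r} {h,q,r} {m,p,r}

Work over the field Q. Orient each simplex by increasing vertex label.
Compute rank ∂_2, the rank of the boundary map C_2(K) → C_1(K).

rank∂_2=16

n_0=9 n_1=30 n_2=19  [Q]
∂1: piv[ad,ae,ah,al,am,ap,aq,ar] rk=8  ker:de,dh,dl,dm,dq,dr,eh,el,em,eq,er,hl,hq,hr,lp,lq,lr,mp,mr,pq,pr,qr
∂2: piv[adh,adm,adq,ael,aem,aer,ahq,alq,alr,apr,der,dhr,dlq,dqr,ehq,mpr] rk=16  ker:dhq,elr,hqr
rk∂_2=16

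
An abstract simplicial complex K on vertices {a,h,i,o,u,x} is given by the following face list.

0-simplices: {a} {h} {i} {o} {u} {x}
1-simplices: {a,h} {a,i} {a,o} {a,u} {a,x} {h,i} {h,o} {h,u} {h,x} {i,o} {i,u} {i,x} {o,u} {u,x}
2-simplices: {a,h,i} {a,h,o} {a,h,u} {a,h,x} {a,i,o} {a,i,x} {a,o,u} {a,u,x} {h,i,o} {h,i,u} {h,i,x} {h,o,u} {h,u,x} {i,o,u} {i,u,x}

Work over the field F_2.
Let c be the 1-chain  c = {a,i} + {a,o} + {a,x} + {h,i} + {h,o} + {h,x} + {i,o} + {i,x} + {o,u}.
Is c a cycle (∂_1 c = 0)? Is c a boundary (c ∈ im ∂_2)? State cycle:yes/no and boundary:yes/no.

cycle:no boundary:no

n_0=6 n_1=14 n_2=15  [Z2]
∂1: piv[ah,ai,ao,au,ax] rk=5  ker:hi,ho,hu,hx,io,iu,ix,ou,ux
∂2: piv[ahi,aho,ahu,ahx,aio,aix,aou,aux,hiu] rk=9  ker:hio,hix,hou,hux,iou,iux
∂1c = {a} + {h} + {u} + {x}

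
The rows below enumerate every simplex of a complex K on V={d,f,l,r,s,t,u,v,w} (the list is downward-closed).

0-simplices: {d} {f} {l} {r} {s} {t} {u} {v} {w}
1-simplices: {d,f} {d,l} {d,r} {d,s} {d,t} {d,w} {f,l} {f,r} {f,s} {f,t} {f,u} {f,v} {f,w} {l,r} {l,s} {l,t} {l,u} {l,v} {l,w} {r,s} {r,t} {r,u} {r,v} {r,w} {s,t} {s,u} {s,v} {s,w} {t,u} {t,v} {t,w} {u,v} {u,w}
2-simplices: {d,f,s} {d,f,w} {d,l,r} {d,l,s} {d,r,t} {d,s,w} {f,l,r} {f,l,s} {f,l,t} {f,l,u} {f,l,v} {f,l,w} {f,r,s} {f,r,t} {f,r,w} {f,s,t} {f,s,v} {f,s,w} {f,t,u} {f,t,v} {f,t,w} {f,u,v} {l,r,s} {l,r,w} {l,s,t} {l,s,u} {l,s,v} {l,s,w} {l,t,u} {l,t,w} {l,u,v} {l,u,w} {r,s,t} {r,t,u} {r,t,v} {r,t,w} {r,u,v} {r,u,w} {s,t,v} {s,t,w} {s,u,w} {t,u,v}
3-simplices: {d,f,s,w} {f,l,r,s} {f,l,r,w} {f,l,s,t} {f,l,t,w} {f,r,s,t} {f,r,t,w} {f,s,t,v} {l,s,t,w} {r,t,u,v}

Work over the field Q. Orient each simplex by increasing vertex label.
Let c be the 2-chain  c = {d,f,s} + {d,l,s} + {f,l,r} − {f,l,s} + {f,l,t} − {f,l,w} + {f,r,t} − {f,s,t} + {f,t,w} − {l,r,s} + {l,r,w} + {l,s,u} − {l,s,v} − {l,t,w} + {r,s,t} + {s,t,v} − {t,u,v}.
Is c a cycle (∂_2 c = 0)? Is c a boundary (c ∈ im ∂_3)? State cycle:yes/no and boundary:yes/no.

cycle:no boundary:no

n_0=9 n_1=33 n_2=42 n_3=10  [Q]
∂1: piv[df,dl,dr,ds,dt,dw,fu,fv] rk=8  ker:fl,fr,fs,ft,fw,lr,ls,lt,lu,lv,lw,rs,rt,ru,rv,rw,st,su,sv,sw,tu,tv,tw,uv,uw
∂2: piv[dfs,dfw,dlr,dls,drt,dsw,flr,fls,flt,flu,flv,flw,frs,frt,frw,fst,fsv,ftu,ftv,ftw,fuv,lsu,luw,rtu,rtv] rk=25  ker:fsw,lrs,lrw,lst,lsv,lsw,ltu,ltw,luv,rst,rtw,ruv,ruw,stv,stw,suw,tuv
∂3: piv[dfsw,flrs,flrw,flst,fltw,frst,frtw,fstv,lstw,rtuv] rk=10
∂2c = {d,f} + {d,l} − 2·{d,s} + {f,s} + {l,r} + {l,s} − {l,u} + {l,v} − {l,w} + {r,w} + {s,t} + {s,u} − 2·{s,v} − {t,u} + 2·{t,v} − {u,v}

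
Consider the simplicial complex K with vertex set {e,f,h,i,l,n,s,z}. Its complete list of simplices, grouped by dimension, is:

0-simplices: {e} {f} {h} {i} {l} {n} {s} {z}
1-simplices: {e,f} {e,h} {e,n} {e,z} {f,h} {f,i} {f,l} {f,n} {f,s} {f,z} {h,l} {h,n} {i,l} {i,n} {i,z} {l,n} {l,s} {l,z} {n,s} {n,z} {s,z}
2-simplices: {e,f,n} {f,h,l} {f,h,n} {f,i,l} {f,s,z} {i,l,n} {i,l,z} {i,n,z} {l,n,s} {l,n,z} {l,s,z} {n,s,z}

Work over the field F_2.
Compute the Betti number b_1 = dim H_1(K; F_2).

b_1=4

n_0=8 n_1=21 n_2=12  [Z2]
∂1: piv[ef,eh,en,ez,fi,fl,fs] rk=7  ker:fh,fn,fz,hl,hn,il,in,iz,ln,ls,lz,ns,nz,sz
∂2: piv[efn,fhl,fhn,fil,fsz,iln,ilz,inz,lns,lsz] rk=10  ker:lnz,nsz
b_1=(21−7)−10=4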